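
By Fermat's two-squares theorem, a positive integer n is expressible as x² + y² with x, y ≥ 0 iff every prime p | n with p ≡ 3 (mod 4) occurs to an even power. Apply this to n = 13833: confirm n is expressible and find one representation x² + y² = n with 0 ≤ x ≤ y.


Step 1: Factor n = 13833 = 3^2 · 29 · 53.
Step 2: Check the mod-4 condition on each prime factor: 3 ≡ 3 (mod 4), exponent 2 (must be even); 29 ≡ 1 (mod 4), exponent 1; 53 ≡ 1 (mod 4), exponent 1.
All primes ≡ 3 (mod 4) appear to even exponent (or don't appear), so by the two-squares theorem n IS expressible as a sum of two squares.
Step 3: Build a representation. Group n = k² · m with k = 3 and m = 29 · 53 = 1537 (a product of primes ≡ 1 (mod 4)); a representation of m scales to one of n via (k·x)² + (k·y)² = k²(x² + y²). Each prime p ≡ 1 (mod 4) is itself a sum of two squares; find a² by testing p − a² for a perfect square:
  29: 29 − 1² = 28, 29 − 2² = 25 = 5² ⇒ 29 = 2² + 5².
  53: 53 − 1² = 52, 53 − 2² = 49 = 7² ⇒ 53 = 2² + 7².
  Combine using the Brahmagupta–Fibonacci identity (a² + b²)(c² + d²) = (ac − bd)² + (ad + bc)² = (ac + bd)² + (ad − bc)²:
  29 · 53 = 1537: from (2² + 5²)(2² + 7²), take (2·2 − 5·7, 2·7 + 5·2) = (4 − 35, 14 + 10) = (-31, 24); dropping signs (only squares matter) gives (31, 24); check 31² + 24² = 961 + 576 = 1537 ✓.
  Scale by k = 3: (3·31, 3·24) = (93, 72).
Step 4: Order so x ≤ y and verify: 72² + 93² = 5184 + 8649 = 13833 = n. ✓

n = 13833 = 72² + 93² (one valid representation with x ≤ y).


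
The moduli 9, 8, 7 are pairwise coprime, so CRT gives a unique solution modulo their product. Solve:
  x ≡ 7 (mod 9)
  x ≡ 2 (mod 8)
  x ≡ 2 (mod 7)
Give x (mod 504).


Moduli 9, 8, 7 are pairwise coprime; by CRT there is a unique solution modulo M = 9 · 8 · 7 = 504.
Solve pairwise, accumulating the modulus:
  Start with x ≡ 7 (mod 9).
  Combine with x ≡ 2 (mod 8): since gcd(9, 8) = 1, we get a unique residue mod 72.
    Write x = 7 + 9·t and substitute into x ≡ 2 (mod 8): 9·t ≡ 2 − 7 = -5 (mod 8).
    Reduce coefficients mod 8: 1·t ≡ 3 (mod 8).
    So t ≡ 3 (mod 8).
    Then x = 7 + 9·3 = 34, valid modulo lcm(9, 8) = 72: x ≡ 34 (mod 72).
  Combine with x ≡ 2 (mod 7): since gcd(72, 7) = 1, we get a unique residue mod 504.
    Write x = 34 + 72·t and substitute into x ≡ 2 (mod 7): 72·t ≡ 2 − 34 = -32 (mod 7).
    Reduce coefficients mod 7: 2·t ≡ 3 (mod 7).
    The inverse of 2 mod 7 is 4 (since 2·4 = 8 = 1·7 + 1), so t ≡ 4·3 = 12 ≡ 5 (mod 7).
    Then x = 34 + 72·5 = 394, valid modulo lcm(72, 7) = 504: x ≡ 394 (mod 504).
Verify: 394 mod 9 = 7 ✓, 394 mod 8 = 2 ✓, 394 mod 7 = 2 ✓.

x ≡ 394 (mod 504).


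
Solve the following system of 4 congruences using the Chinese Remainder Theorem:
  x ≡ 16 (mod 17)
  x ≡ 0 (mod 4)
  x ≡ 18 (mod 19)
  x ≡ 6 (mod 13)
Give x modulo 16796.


Product of moduli M = 17 · 4 · 19 · 13 = 16796.
Merge one congruence at a time:
  Start: x ≡ 16 (mod 17).
  Combine with x ≡ 0 (mod 4); new modulus lcm = 68.
    Write x = 16 + 17·t and substitute into x ≡ 0 (mod 4): 17·t ≡ 0 − 16 = -16 (mod 4).
    Reduce coefficients mod 4: 1·t ≡ 0 (mod 4).
    So t ≡ 0 (mod 4).
    Then x = 16 + 17·0 = 16, valid modulo lcm(17, 4) = 68: x ≡ 16 (mod 68).
  Combine with x ≡ 18 (mod 19); new modulus lcm = 1292.
    Write x = 16 + 68·t and substitute into x ≡ 18 (mod 19): 68·t ≡ 18 − 16 = 2 (mod 19).
    Reduce coefficients mod 19: 11·t ≡ 2 (mod 19).
    The inverse of 11 mod 19 is 7 (since 11·7 = 77 = 4·19 + 1), so t ≡ 7·2 = 14 ≡ 14 (mod 19).
    Then x = 16 + 68·14 = 968, valid modulo lcm(68, 19) = 1292: x ≡ 968 (mod 1292).
  Combine with x ≡ 6 (mod 13); new modulus lcm = 16796.
    Write x = 968 + 1292·t and substitute into x ≡ 6 (mod 13): 1292·t ≡ 6 − 968 = -962 (mod 13).
    Reduce coefficients mod 13: 5·t ≡ 0 (mod 13).
    The inverse of 5 mod 13 is 8 (since 5·8 = 40 = 3·13 + 1), so t ≡ 8·0 = 0 ≡ 0 (mod 13).
    Then x = 968 + 1292·0 = 968, valid modulo lcm(1292, 13) = 16796: x ≡ 968 (mod 16796).
Verify against each original: 968 mod 17 = 16, 968 mod 4 = 0, 968 mod 19 = 18, 968 mod 13 = 6.

x ≡ 968 (mod 16796).


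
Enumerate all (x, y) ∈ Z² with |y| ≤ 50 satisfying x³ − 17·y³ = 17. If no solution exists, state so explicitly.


The equation is x³ - 17y³ = 17. For fixed y, x³ = 17·y³ + 17, so a solution requires the RHS to be a perfect cube.
Strategy: iterate y from -50 to 50, compute RHS = 17·y³ + 17, and check whether it is a (positive or negative) perfect cube.
Check small values of y:
  y = 0: RHS = 17 is not a perfect cube.
  y = 1: RHS = 34 is not a perfect cube.
  y = -1: RHS = 0 = (0)³ ⇒ x = 0 works.
  y = 2: RHS = 153 is not a perfect cube.
  y = -2: RHS = -119 is not a perfect cube.
  y = 3: RHS = 476 is not a perfect cube.
  y = -3: RHS = -442 is not a perfect cube.
Continuing the search up to |y| = 50 finds no further solutions beyond those listed.
Collected solutions: (0, -1).

Solutions (with |y| ≤ 50): (0, -1).


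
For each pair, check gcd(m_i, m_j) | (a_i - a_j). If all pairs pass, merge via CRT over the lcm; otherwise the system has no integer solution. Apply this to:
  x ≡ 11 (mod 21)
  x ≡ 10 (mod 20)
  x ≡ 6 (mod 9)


Moduli 21, 20, 9 are not pairwise coprime, so CRT works modulo lcm(m_i) when all pairwise compatibility conditions hold.
Pairwise compatibility: gcd(m_i, m_j) must divide a_i - a_j for every pair.
Merge one congruence at a time:
  Start: x ≡ 11 (mod 21).
  Combine with x ≡ 10 (mod 20): gcd(21, 20) = 1; 10 - 11 = -1, which IS divisible by 1, so compatible.
    Write x = 11 + 21·t and substitute into x ≡ 10 (mod 20): 21·t ≡ 10 − 11 = -1 (mod 20).
    Reduce coefficients mod 20: 1·t ≡ 19 (mod 20).
    So t ≡ 19 (mod 20).
    Then x = 11 + 21·19 = 410, valid modulo lcm(21, 20) = 420: x ≡ 410 (mod 420).
  Combine with x ≡ 6 (mod 9): gcd(420, 9) = 3, and 6 - 410 = -404 is NOT divisible by 3.
    ⇒ system is inconsistent (no integer solution).

No solution (the system is inconsistent).


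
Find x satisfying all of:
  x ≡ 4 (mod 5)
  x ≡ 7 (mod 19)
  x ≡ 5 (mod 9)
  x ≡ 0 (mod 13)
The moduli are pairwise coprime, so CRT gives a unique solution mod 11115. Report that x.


Product of moduli M = 5 · 19 · 9 · 13 = 11115.
Merge one congruence at a time:
  Start: x ≡ 4 (mod 5).
  Combine with x ≡ 7 (mod 19); new modulus lcm = 95.
    Write x = 4 + 5·t and substitute into x ≡ 7 (mod 19): 5·t ≡ 7 − 4 = 3 (mod 19).
    The inverse of 5 mod 19 is 4 (since 5·4 = 20 = 1·19 + 1), so t ≡ 4·3 = 12 ≡ 12 (mod 19).
    Then x = 4 + 5·12 = 64, valid modulo lcm(5, 19) = 95: x ≡ 64 (mod 95).
  Combine with x ≡ 5 (mod 9); new modulus lcm = 855.
    Write x = 64 + 95·t and substitute into x ≡ 5 (mod 9): 95·t ≡ 5 − 64 = -59 (mod 9).
    Reduce coefficients mod 9: 5·t ≡ 4 (mod 9).
    The inverse of 5 mod 9 is 2 (since 5·2 = 10 = 1·9 + 1), so t ≡ 2·4 = 8 ≡ 8 (mod 9).
    Then x = 64 + 95·8 = 824, valid modulo lcm(95, 9) = 855: x ≡ 824 (mod 855).
  Combine with x ≡ 0 (mod 13); new modulus lcm = 11115.
    Write x = 824 + 855·t and substitute into x ≡ 0 (mod 13): 855·t ≡ 0 − 824 = -824 (mod 13).
    Reduce coefficients mod 13: 10·t ≡ 8 (mod 13).
    The inverse of 10 mod 13 is 4 (since 10·4 = 40 = 3·13 + 1), so t ≡ 4·8 = 32 ≡ 6 (mod 13).
    Then x = 824 + 855·6 = 5954, valid modulo lcm(855, 13) = 11115: x ≡ 5954 (mod 11115).
Verify against each original: 5954 mod 5 = 4, 5954 mod 19 = 7, 5954 mod 9 = 5, 5954 mod 13 = 0.

x ≡ 5954 (mod 11115).


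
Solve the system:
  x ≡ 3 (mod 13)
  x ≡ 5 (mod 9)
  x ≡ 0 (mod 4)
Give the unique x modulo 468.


Moduli 13, 9, 4 are pairwise coprime; by CRT there is a unique solution modulo M = 13 · 9 · 4 = 468.
Solve pairwise, accumulating the modulus:
  Start with x ≡ 3 (mod 13).
  Combine with x ≡ 5 (mod 9): since gcd(13, 9) = 1, we get a unique residue mod 117.
    Write x = 3 + 13·t and substitute into x ≡ 5 (mod 9): 13·t ≡ 5 − 3 = 2 (mod 9).
    Reduce coefficients mod 9: 4·t ≡ 2 (mod 9).
    The inverse of 4 mod 9 is 7 (since 4·7 = 28 = 3·9 + 1), so t ≡ 7·2 = 14 ≡ 5 (mod 9).
    Then x = 3 + 13·5 = 68, valid modulo lcm(13, 9) = 117: x ≡ 68 (mod 117).
  Combine with x ≡ 0 (mod 4): since gcd(117, 4) = 1, we get a unique residue mod 468.
    Write x = 68 + 117·t and substitute into x ≡ 0 (mod 4): 117·t ≡ 0 − 68 = -68 (mod 4).
    Reduce coefficients mod 4: 1·t ≡ 0 (mod 4).
    So t ≡ 0 (mod 4).
    Then x = 68 + 117·0 = 68, valid modulo lcm(117, 4) = 468: x ≡ 68 (mod 468).
Verify: 68 mod 13 = 3 ✓, 68 mod 9 = 5 ✓, 68 mod 4 = 0 ✓.

x ≡ 68 (mod 468).


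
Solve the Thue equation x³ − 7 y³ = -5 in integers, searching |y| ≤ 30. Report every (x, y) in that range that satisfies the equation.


The equation is x³ - 7y³ = -5. For fixed y, x³ = 7·y³ − 5, so a solution requires the RHS to be a perfect cube.
Strategy: iterate y from -30 to 30, compute RHS = 7·y³ − 5, and check whether it is a (positive or negative) perfect cube.
Check small values of y:
  y = 0: RHS = -5 is not a perfect cube.
  y = 1: RHS = 2 is not a perfect cube.
  y = -1: RHS = -12 is not a perfect cube.
  y = 2: RHS = 51 is not a perfect cube.
  y = -2: RHS = -61 is not a perfect cube.
  y = 3: RHS = 184 is not a perfect cube.
  y = -3: RHS = -194 is not a perfect cube.
Continuing the search up to |y| = 30 finds no solutions either.
No (x, y) in the scanned range satisfies the equation.

No integer solutions with |y| ≤ 30.


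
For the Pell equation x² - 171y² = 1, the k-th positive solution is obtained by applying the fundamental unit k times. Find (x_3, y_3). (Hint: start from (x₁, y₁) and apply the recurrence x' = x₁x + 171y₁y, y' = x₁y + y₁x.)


Step 1: Find the fundamental solution (x₁, y₁) of x² - 171y² = 1.
  Expand √171 as a continued fraction. a₀ = ⌊√171⌋ = 13; iterate m_{k+1} = d_k·a_k − m_k, d_{k+1} = (171 − m_{k+1}²)/d_k, a_{k+1} = ⌊(a₀ + m_{k+1})/d_{k+1}⌋ (starting m₀ = 0, d₀ = 1), with convergents p_k = a_k·p_{k-1} + p_{k-2}, q_k = a_k·q_{k-1} + q_{k-2} (p₋₁ = 1, q₋₁ = 0):
  k = 0: a₀ = 13; p₀/q₀ = 13/1; p₀² − 171·q₀² = 169 − 171 = -2.
  k = 1: m = 13, d = 2, a = ⌊(13 + 13)/2⌋ = 13; p/q = (13·13 + 1)/(13·1 + 0) = 170/13; p² − 171·q² = 28900 − 28899 = 1.
  The first convergent with p² − 171·q² = 1 gives the fundamental solution (x₁, y₁) = (170, 13).
Step 2: Apply the recurrence (x_{n+1}, y_{n+1}) = (x₁x_n + 171y₁y_n, x₁y_n + y₁x_n) repeatedly.
  From (x_1, y_1) = (170, 13): x_2 = 170·170 + 171·13·13 = 57799; y_2 = 170·13 + 13·170 = 4420.
  From (x_2, y_2) = (57799, 4420): x_3 = 170·57799 + 171·13·4420 = 19651490; y_3 = 170·4420 + 13·57799 = 1502787.
Step 3: Verify x_3² - 171·y_3² = 386181059220100 - 386181059220099 = 1 (should be 1). ✓

(x_1, y_1) = (170, 13); (x_3, y_3) = (19651490, 1502787).


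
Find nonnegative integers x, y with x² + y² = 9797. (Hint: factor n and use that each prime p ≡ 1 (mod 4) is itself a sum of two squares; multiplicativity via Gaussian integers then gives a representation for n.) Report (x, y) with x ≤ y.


Step 1: Factor n = 9797 = 97 · 101.
Step 2: Check the mod-4 condition on each prime factor: 97 ≡ 1 (mod 4), exponent 1; 101 ≡ 1 (mod 4), exponent 1.
All primes ≡ 3 (mod 4) appear to even exponent (or don't appear), so by the two-squares theorem n IS expressible as a sum of two squares.
Step 3: Build a representation. Here n = 97 · 101 is a product of primes ≡ 1 (mod 4). Each prime p ≡ 1 (mod 4) is itself a sum of two squares; find a² by testing p − a² for a perfect square:
  97: 97 − 1² = 96, 97 − 2² = 93, 97 − 3² = 88, 97 − 4² = 81 = 9² ⇒ 97 = 4² + 9².
  101: 101 − 1² = 100 = 10² ⇒ 101 = 1² + 10².
  Combine using the Brahmagupta–Fibonacci identity (a² + b²)(c² + d²) = (ac − bd)² + (ad + bc)² = (ac + bd)² + (ad − bc)²:
  97 · 101 = 9797: from (4² + 9²)(1² + 10²), take (4·1 − 9·10, 4·10 + 9·1) = (4 − 90, 40 + 9) = (-86, 49); dropping signs (only squares matter) gives (86, 49); check 86² + 49² = 7396 + 2401 = 9797 ✓.
Step 4: Order so x ≤ y and verify: 49² + 86² = 2401 + 7396 = 9797 = n. ✓

n = 9797 = 49² + 86² (one valid representation with x ≤ y).


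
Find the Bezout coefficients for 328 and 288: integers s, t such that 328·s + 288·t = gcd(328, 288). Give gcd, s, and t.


Euclidean algorithm on (328, 288) — divide until remainder is 0:
  328 = 1 · 288 + 40
  288 = 7 · 40 + 8
  40 = 5 · 8 + 0
gcd(328, 288) = 8.
Track Bezout coefficients alongside the remainders: start with r₀ = 328 = a·1 + b·0 (s = 1, t = 0) and r₁ = 288 = a·0 + b·1 (s = 0, t = 1); each new remainder r_{k+1} = r_{k-1} − q_k·r_k inherits s_{k+1} = s_{k-1} − q_k·s_k, t_{k+1} = t_{k-1} − q_k·t_k, so r_k = a·s_k + b·t_k at every step:
  q = 1: r = 40, s = 1 − 1·0 = 1, t = 0 − 1·1 = -1  (check: 328·1 + 288·(-1) = 40)
  q = 7: r = 8, s = 0 − 7·1 = -7, t = 1 − 7·(-1) = 8  (check: 328·(-7) + 288·8 = 8)
The row with r = 8 (the gcd) gives the Bezout coefficients s = -7, t = 8.
Result: 328 · (-7) + 288 · (8) = 8.

gcd(328, 288) = 8; s = -7, t = 8 (check: 328·(-7) + 288·8 = 8).


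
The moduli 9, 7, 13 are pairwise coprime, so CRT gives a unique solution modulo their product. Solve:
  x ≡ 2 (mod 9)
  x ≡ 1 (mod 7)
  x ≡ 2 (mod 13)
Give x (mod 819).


Moduli 9, 7, 13 are pairwise coprime; by CRT there is a unique solution modulo M = 9 · 7 · 13 = 819.
Solve pairwise, accumulating the modulus:
  Start with x ≡ 2 (mod 9).
  Combine with x ≡ 1 (mod 7): since gcd(9, 7) = 1, we get a unique residue mod 63.
    Write x = 2 + 9·t and substitute into x ≡ 1 (mod 7): 9·t ≡ 1 − 2 = -1 (mod 7).
    Reduce coefficients mod 7: 2·t ≡ 6 (mod 7).
    The inverse of 2 mod 7 is 4 (since 2·4 = 8 = 1·7 + 1), so t ≡ 4·6 = 24 ≡ 3 (mod 7).
    Then x = 2 + 9·3 = 29, valid modulo lcm(9, 7) = 63: x ≡ 29 (mod 63).
  Combine with x ≡ 2 (mod 13): since gcd(63, 13) = 1, we get a unique residue mod 819.
    Write x = 29 + 63·t and substitute into x ≡ 2 (mod 13): 63·t ≡ 2 − 29 = -27 (mod 13).
    Reduce coefficients mod 13: 11·t ≡ 12 (mod 13).
    The inverse of 11 mod 13 is 6 (since 11·6 = 66 = 5·13 + 1), so t ≡ 6·12 = 72 ≡ 7 (mod 13).
    Then x = 29 + 63·7 = 470, valid modulo lcm(63, 13) = 819: x ≡ 470 (mod 819).
Verify: 470 mod 9 = 2 ✓, 470 mod 7 = 1 ✓, 470 mod 13 = 2 ✓.

x ≡ 470 (mod 819).


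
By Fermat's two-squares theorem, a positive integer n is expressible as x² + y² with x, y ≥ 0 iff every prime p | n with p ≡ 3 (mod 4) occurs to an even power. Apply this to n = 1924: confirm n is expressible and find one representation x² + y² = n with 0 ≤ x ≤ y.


Step 1: Factor n = 1924 = 2^2 · 13 · 37.
Step 2: Check the mod-4 condition on each prime factor: 2 = 2 (special); 13 ≡ 1 (mod 4), exponent 1; 37 ≡ 1 (mod 4), exponent 1.
All primes ≡ 3 (mod 4) appear to even exponent (or don't appear), so by the two-squares theorem n IS expressible as a sum of two squares.
Step 3: Build a representation. Group n = k² · m with k = 2 and m = 13 · 37 = 481 (a product of primes ≡ 1 (mod 4)); a representation of m scales to one of n via (k·x)² + (k·y)² = k²(x² + y²). Each prime p ≡ 1 (mod 4) is itself a sum of two squares; find a² by testing p − a² for a perfect square:
  13: 13 − 1² = 12, 13 − 2² = 9 = 3² ⇒ 13 = 2² + 3².
  37: 37 − 1² = 36 = 6² ⇒ 37 = 1² + 6².
  Combine using the Brahmagupta–Fibonacci identity (a² + b²)(c² + d²) = (ac − bd)² + (ad + bc)² = (ac + bd)² + (ad − bc)²:
  13 · 37 = 481: from (2² + 3²)(1² + 6²), take (2·1 − 3·6, 2·6 + 3·1) = (2 − 18, 12 + 3) = (-16, 15); dropping signs (only squares matter) gives (16, 15); check 16² + 15² = 256 + 225 = 481 ✓.
  Scale by k = 2: (2·16, 2·15) = (32, 30).
Step 4: Order so x ≤ y and verify: 30² + 32² = 900 + 1024 = 1924 = n. ✓

n = 1924 = 30² + 32² (one valid representation with x ≤ y).


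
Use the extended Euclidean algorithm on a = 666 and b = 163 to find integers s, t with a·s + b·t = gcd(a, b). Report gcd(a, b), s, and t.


Euclidean algorithm on (666, 163) — divide until remainder is 0:
  666 = 4 · 163 + 14
  163 = 11 · 14 + 9
  14 = 1 · 9 + 5
  9 = 1 · 5 + 4
  5 = 1 · 4 + 1
  4 = 4 · 1 + 0
gcd(666, 163) = 1.
Track Bezout coefficients alongside the remainders: start with r₀ = 666 = a·1 + b·0 (s = 1, t = 0) and r₁ = 163 = a·0 + b·1 (s = 0, t = 1); each new remainder r_{k+1} = r_{k-1} − q_k·r_k inherits s_{k+1} = s_{k-1} − q_k·s_k, t_{k+1} = t_{k-1} − q_k·t_k, so r_k = a·s_k + b·t_k at every step:
  q = 4: r = 14, s = 1 − 4·0 = 1, t = 0 − 4·1 = -4  (check: 666·1 + 163·(-4) = 14)
  q = 11: r = 9, s = 0 − 11·1 = -11, t = 1 − 11·(-4) = 45  (check: 666·(-11) + 163·45 = 9)
  q = 1: r = 5, s = 1 − 1·(-11) = 12, t = -4 − 1·45 = -49  (check: 666·12 + 163·(-49) = 5)
  q = 1: r = 4, s = -11 − 1·12 = -23, t = 45 − 1·(-49) = 94  (check: 666·(-23) + 163·94 = 4)
  q = 1: r = 1, s = 12 − 1·(-23) = 35, t = -49 − 1·94 = -143  (check: 666·35 + 163·(-143) = 1)
The row with r = 1 (the gcd) gives the Bezout coefficients s = 35, t = -143.
Result: 666 · (35) + 163 · (-143) = 1.

gcd(666, 163) = 1; s = 35, t = -143 (check: 666·35 + 163·(-143) = 1).


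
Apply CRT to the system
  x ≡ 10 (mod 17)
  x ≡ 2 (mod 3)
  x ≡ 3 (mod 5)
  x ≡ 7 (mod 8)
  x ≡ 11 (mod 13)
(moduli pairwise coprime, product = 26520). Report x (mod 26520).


Product of moduli M = 17 · 3 · 5 · 8 · 13 = 26520.
Merge one congruence at a time:
  Start: x ≡ 10 (mod 17).
  Combine with x ≡ 2 (mod 3); new modulus lcm = 51.
    Write x = 10 + 17·t and substitute into x ≡ 2 (mod 3): 17·t ≡ 2 − 10 = -8 (mod 3).
    Reduce coefficients mod 3: 2·t ≡ 1 (mod 3).
    The inverse of 2 mod 3 is 2 (since 2·2 = 4 = 1·3 + 1), so t ≡ 2·1 = 2 ≡ 2 (mod 3).
    Then x = 10 + 17·2 = 44, valid modulo lcm(17, 3) = 51: x ≡ 44 (mod 51).
  Combine with x ≡ 3 (mod 5); new modulus lcm = 255.
    Write x = 44 + 51·t and substitute into x ≡ 3 (mod 5): 51·t ≡ 3 − 44 = -41 (mod 5).
    Reduce coefficients mod 5: 1·t ≡ 4 (mod 5).
    So t ≡ 4 (mod 5).
    Then x = 44 + 51·4 = 248, valid modulo lcm(51, 5) = 255: x ≡ 248 (mod 255).
  Combine with x ≡ 7 (mod 8); new modulus lcm = 2040.
    Write x = 248 + 255·t and substitute into x ≡ 7 (mod 8): 255·t ≡ 7 − 248 = -241 (mod 8).
    Reduce coefficients mod 8: 7·t ≡ 7 (mod 8).
    The inverse of 7 mod 8 is 7 (since 7·7 = 49 = 6·8 + 1), so t ≡ 7·7 = 49 ≡ 1 (mod 8).
    Then x = 248 + 255·1 = 503, valid modulo lcm(255, 8) = 2040: x ≡ 503 (mod 2040).
  Combine with x ≡ 11 (mod 13); new modulus lcm = 26520.
    Write x = 503 + 2040·t and substitute into x ≡ 11 (mod 13): 2040·t ≡ 11 − 503 = -492 (mod 13).
    Reduce coefficients mod 13: 12·t ≡ 2 (mod 13).
    The inverse of 12 mod 13 is 12 (since 12·12 = 144 = 11·13 + 1), so t ≡ 12·2 = 24 ≡ 11 (mod 13).
    Then x = 503 + 2040·11 = 22943, valid modulo lcm(2040, 13) = 26520: x ≡ 22943 (mod 26520).
Verify against each original: 22943 mod 17 = 10, 22943 mod 3 = 2, 22943 mod 5 = 3, 22943 mod 8 = 7, 22943 mod 13 = 11.

x ≡ 22943 (mod 26520).


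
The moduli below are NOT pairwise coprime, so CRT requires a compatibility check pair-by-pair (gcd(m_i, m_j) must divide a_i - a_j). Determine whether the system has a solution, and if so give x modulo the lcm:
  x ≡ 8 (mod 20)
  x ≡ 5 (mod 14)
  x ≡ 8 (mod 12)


Moduli 20, 14, 12 are not pairwise coprime, so CRT works modulo lcm(m_i) when all pairwise compatibility conditions hold.
Pairwise compatibility: gcd(m_i, m_j) must divide a_i - a_j for every pair.
Merge one congruence at a time:
  Start: x ≡ 8 (mod 20).
  Combine with x ≡ 5 (mod 14): gcd(20, 14) = 2, and 5 - 8 = -3 is NOT divisible by 2.
    ⇒ system is inconsistent (no integer solution).

No solution (the system is inconsistent).


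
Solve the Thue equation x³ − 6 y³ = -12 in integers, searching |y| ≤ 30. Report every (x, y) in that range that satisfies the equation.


The equation is x³ - 6y³ = -12. For fixed y, x³ = 6·y³ − 12, so a solution requires the RHS to be a perfect cube.
Strategy: iterate y from -30 to 30, compute RHS = 6·y³ − 12, and check whether it is a (positive or negative) perfect cube.
Check small values of y:
  y = 0: RHS = -12 is not a perfect cube.
  y = 1: RHS = -6 is not a perfect cube.
  y = -1: RHS = -18 is not a perfect cube.
  y = 2: RHS = 36 is not a perfect cube.
  y = -2: RHS = -60 is not a perfect cube.
  y = 3: RHS = 150 is not a perfect cube.
  y = -3: RHS = -174 is not a perfect cube.
Continuing the search up to |y| = 30 finds no solutions either.
No (x, y) in the scanned range satisfies the equation.

No integer solutions with |y| ≤ 30.


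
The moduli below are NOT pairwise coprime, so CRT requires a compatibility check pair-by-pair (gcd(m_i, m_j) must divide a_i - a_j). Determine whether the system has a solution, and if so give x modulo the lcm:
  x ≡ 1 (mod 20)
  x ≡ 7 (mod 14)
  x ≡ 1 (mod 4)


Moduli 20, 14, 4 are not pairwise coprime, so CRT works modulo lcm(m_i) when all pairwise compatibility conditions hold.
Pairwise compatibility: gcd(m_i, m_j) must divide a_i - a_j for every pair.
Merge one congruence at a time:
  Start: x ≡ 1 (mod 20).
  Combine with x ≡ 7 (mod 14): gcd(20, 14) = 2; 7 - 1 = 6, which IS divisible by 2, so compatible.
    Write x = 1 + 20·t and substitute into x ≡ 7 (mod 14): 20·t ≡ 7 − 1 = 6 (mod 14).
    Divide the congruence (and modulus) by g = 2: 10·t ≡ 3 (mod 7).
    Reduce coefficients mod 7: 3·t ≡ 3 (mod 7).
    The inverse of 3 mod 7 is 5 (since 3·5 = 15 = 2·7 + 1), so t ≡ 5·3 = 15 ≡ 1 (mod 7).
    Then x = 1 + 20·1 = 21, valid modulo lcm(20, 14) = 140: x ≡ 21 (mod 140).
  Combine with x ≡ 1 (mod 4): gcd(140, 4) = 4; 1 - 21 = -20, which IS divisible by 4, so compatible.
    Write x = 21 + 140·t and substitute into x ≡ 1 (mod 4): 140·t ≡ 1 − 21 = -20 (mod 4).
    Divide the congruence (and modulus) by g = 4: 35·t ≡ -5 (mod 1).
    Modulo 1 every t works; take t = 0.
    Then x = 21 + 140·0 = 21, valid modulo lcm(140, 4) = 140: x ≡ 21 (mod 140).
Verify: 21 mod 20 = 1, 21 mod 14 = 7, 21 mod 4 = 1.

x ≡ 21 (mod 140).


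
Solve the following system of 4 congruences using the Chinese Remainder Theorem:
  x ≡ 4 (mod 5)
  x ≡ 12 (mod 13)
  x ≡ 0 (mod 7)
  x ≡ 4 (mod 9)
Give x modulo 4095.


Product of moduli M = 5 · 13 · 7 · 9 = 4095.
Merge one congruence at a time:
  Start: x ≡ 4 (mod 5).
  Combine with x ≡ 12 (mod 13); new modulus lcm = 65.
    Write x = 4 + 5·t and substitute into x ≡ 12 (mod 13): 5·t ≡ 12 − 4 = 8 (mod 13).
    The inverse of 5 mod 13 is 8 (since 5·8 = 40 = 3·13 + 1), so t ≡ 8·8 = 64 ≡ 12 (mod 13).
    Then x = 4 + 5·12 = 64, valid modulo lcm(5, 13) = 65: x ≡ 64 (mod 65).
  Combine with x ≡ 0 (mod 7); new modulus lcm = 455.
    Write x = 64 + 65·t and substitute into x ≡ 0 (mod 7): 65·t ≡ 0 − 64 = -64 (mod 7).
    Reduce coefficients mod 7: 2·t ≡ 6 (mod 7).
    The inverse of 2 mod 7 is 4 (since 2·4 = 8 = 1·7 + 1), so t ≡ 4·6 = 24 ≡ 3 (mod 7).
    Then x = 64 + 65·3 = 259, valid modulo lcm(65, 7) = 455: x ≡ 259 (mod 455).
  Combine with x ≡ 4 (mod 9); new modulus lcm = 4095.
    Write x = 259 + 455·t and substitute into x ≡ 4 (mod 9): 455·t ≡ 4 − 259 = -255 (mod 9).
    Reduce coefficients mod 9: 5·t ≡ 6 (mod 9).
    The inverse of 5 mod 9 is 2 (since 5·2 = 10 = 1·9 + 1), so t ≡ 2·6 = 12 ≡ 3 (mod 9).
    Then x = 259 + 455·3 = 1624, valid modulo lcm(455, 9) = 4095: x ≡ 1624 (mod 4095).
Verify against each original: 1624 mod 5 = 4, 1624 mod 13 = 12, 1624 mod 7 = 0, 1624 mod 9 = 4.

x ≡ 1624 (mod 4095).


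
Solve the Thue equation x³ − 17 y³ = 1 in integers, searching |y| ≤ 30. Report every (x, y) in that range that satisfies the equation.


The equation is x³ - 17y³ = 1. For fixed y, x³ = 17·y³ + 1, so a solution requires the RHS to be a perfect cube.
Strategy: iterate y from -30 to 30, compute RHS = 17·y³ + 1, and check whether it is a (positive or negative) perfect cube.
Check small values of y:
  y = 0: RHS = 1 = (1)³ ⇒ x = 1 works.
  y = 1: RHS = 18 is not a perfect cube.
  y = -1: RHS = -16 is not a perfect cube.
  y = 2: RHS = 137 is not a perfect cube.
  y = -2: RHS = -135 is not a perfect cube.
  y = 3: RHS = 460 is not a perfect cube.
  y = -3: RHS = -458 is not a perfect cube.
Continuing, at y = 7: RHS = 5832 = (18)³ ⇒ x = 18 works.
Searching the remaining y in |y| ≤ 30 finds no further solutions.
Collected solutions: (1, 0), (18, 7).

Solutions (with |y| ≤ 30): (1, 0), (18, 7).


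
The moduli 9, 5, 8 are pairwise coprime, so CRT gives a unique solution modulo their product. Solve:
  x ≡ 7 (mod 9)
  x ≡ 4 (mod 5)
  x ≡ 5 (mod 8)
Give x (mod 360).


Moduli 9, 5, 8 are pairwise coprime; by CRT there is a unique solution modulo M = 9 · 5 · 8 = 360.
Solve pairwise, accumulating the modulus:
  Start with x ≡ 7 (mod 9).
  Combine with x ≡ 4 (mod 5): since gcd(9, 5) = 1, we get a unique residue mod 45.
    Write x = 7 + 9·t and substitute into x ≡ 4 (mod 5): 9·t ≡ 4 − 7 = -3 (mod 5).
    Reduce coefficients mod 5: 4·t ≡ 2 (mod 5).
    The inverse of 4 mod 5 is 4 (since 4·4 = 16 = 3·5 + 1), so t ≡ 4·2 = 8 ≡ 3 (mod 5).
    Then x = 7 + 9·3 = 34, valid modulo lcm(9, 5) = 45: x ≡ 34 (mod 45).
  Combine with x ≡ 5 (mod 8): since gcd(45, 8) = 1, we get a unique residue mod 360.
    Write x = 34 + 45·t and substitute into x ≡ 5 (mod 8): 45·t ≡ 5 − 34 = -29 (mod 8).
    Reduce coefficients mod 8: 5·t ≡ 3 (mod 8).
    The inverse of 5 mod 8 is 5 (since 5·5 = 25 = 3·8 + 1), so t ≡ 5·3 = 15 ≡ 7 (mod 8).
    Then x = 34 + 45·7 = 349, valid modulo lcm(45, 8) = 360: x ≡ 349 (mod 360).
Verify: 349 mod 9 = 7 ✓, 349 mod 5 = 4 ✓, 349 mod 8 = 5 ✓.

x ≡ 349 (mod 360).


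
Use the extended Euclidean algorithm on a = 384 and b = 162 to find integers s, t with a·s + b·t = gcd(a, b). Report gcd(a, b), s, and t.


Euclidean algorithm on (384, 162) — divide until remainder is 0:
  384 = 2 · 162 + 60
  162 = 2 · 60 + 42
  60 = 1 · 42 + 18
  42 = 2 · 18 + 6
  18 = 3 · 6 + 0
gcd(384, 162) = 6.
Track Bezout coefficients alongside the remainders: start with r₀ = 384 = a·1 + b·0 (s = 1, t = 0) and r₁ = 162 = a·0 + b·1 (s = 0, t = 1); each new remainder r_{k+1} = r_{k-1} − q_k·r_k inherits s_{k+1} = s_{k-1} − q_k·s_k, t_{k+1} = t_{k-1} − q_k·t_k, so r_k = a·s_k + b·t_k at every step:
  q = 2: r = 60, s = 1 − 2·0 = 1, t = 0 − 2·1 = -2  (check: 384·1 + 162·(-2) = 60)
  q = 2: r = 42, s = 0 − 2·1 = -2, t = 1 − 2·(-2) = 5  (check: 384·(-2) + 162·5 = 42)
  q = 1: r = 18, s = 1 − 1·(-2) = 3, t = -2 − 1·5 = -7  (check: 384·3 + 162·(-7) = 18)
  q = 2: r = 6, s = -2 − 2·3 = -8, t = 5 − 2·(-7) = 19  (check: 384·(-8) + 162·19 = 6)
The row with r = 6 (the gcd) gives the Bezout coefficients s = -8, t = 19.
Result: 384 · (-8) + 162 · (19) = 6.

gcd(384, 162) = 6; s = -8, t = 19 (check: 384·(-8) + 162·19 = 6).


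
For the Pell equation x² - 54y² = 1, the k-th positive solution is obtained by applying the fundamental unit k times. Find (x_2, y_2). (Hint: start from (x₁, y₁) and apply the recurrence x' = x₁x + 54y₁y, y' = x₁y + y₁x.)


Step 1: Find the fundamental solution (x₁, y₁) of x² - 54y² = 1.
  Expand √54 as a continued fraction. a₀ = ⌊√54⌋ = 7; iterate m_{k+1} = d_k·a_k − m_k, d_{k+1} = (54 − m_{k+1}²)/d_k, a_{k+1} = ⌊(a₀ + m_{k+1})/d_{k+1}⌋ (starting m₀ = 0, d₀ = 1), with convergents p_k = a_k·p_{k-1} + p_{k-2}, q_k = a_k·q_{k-1} + q_{k-2} (p₋₁ = 1, q₋₁ = 0):
  k = 0: a₀ = 7; p₀/q₀ = 7/1; p₀² − 54·q₀² = 49 − 54 = -5.
  k = 1: m = 7, d = 5, a = ⌊(7 + 7)/5⌋ = 2; p/q = (2·7 + 1)/(2·1 + 0) = 15/2; p² − 54·q² = 225 − 216 = 9.
  k = 2: m = 3, d = 9, a = ⌊(7 + 3)/9⌋ = 1; p/q = (1·15 + 7)/(1·2 + 1) = 22/3; p² − 54·q² = 484 − 486 = -2.
  k = 3: m = 6, d = 2, a = ⌊(7 + 6)/2⌋ = 6; p/q = (6·22 + 15)/(6·3 + 2) = 147/20; p² − 54·q² = 21609 − 21600 = 9.
  k = 4: m = 6, d = 9, a = ⌊(7 + 6)/9⌋ = 1; p/q = (1·147 + 22)/(1·20 + 3) = 169/23; p² − 54·q² = 28561 − 28566 = -5.
  k = 5: m = 3, d = 5, a = ⌊(7 + 3)/5⌋ = 2; p/q = (2·169 + 147)/(2·23 + 20) = 485/66; p² − 54·q² = 235225 − 235224 = 1.
  The first convergent with p² − 54·q² = 1 gives the fundamental solution (x₁, y₁) = (485, 66).
Step 2: Apply the recurrence (x_{n+1}, y_{n+1}) = (x₁x_n + 54y₁y_n, x₁y_n + y₁x_n) repeatedly.
  From (x_1, y_1) = (485, 66): x_2 = 485·485 + 54·66·66 = 470449; y_2 = 485·66 + 66·485 = 64020.
Step 3: Verify x_2² - 54·y_2² = 221322261601 - 221322261600 = 1 (should be 1). ✓

(x_1, y_1) = (485, 66); (x_2, y_2) = (470449, 64020).


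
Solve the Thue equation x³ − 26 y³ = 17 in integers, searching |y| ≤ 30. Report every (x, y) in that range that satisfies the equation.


The equation is x³ - 26y³ = 17. For fixed y, x³ = 26·y³ + 17, so a solution requires the RHS to be a perfect cube.
Strategy: iterate y from -30 to 30, compute RHS = 26·y³ + 17, and check whether it is a (positive or negative) perfect cube.
Check small values of y:
  y = 0: RHS = 17 is not a perfect cube.
  y = 1: RHS = 43 is not a perfect cube.
  y = -1: RHS = -9 is not a perfect cube.
  y = 2: RHS = 225 is not a perfect cube.
  y = -2: RHS = -191 is not a perfect cube.
  y = 3: RHS = 719 is not a perfect cube.
  y = -3: RHS = -685 is not a perfect cube.
Continuing the search up to |y| = 30 finds no solutions either.
No (x, y) in the scanned range satisfies the equation.

No integer solutions with |y| ≤ 30.


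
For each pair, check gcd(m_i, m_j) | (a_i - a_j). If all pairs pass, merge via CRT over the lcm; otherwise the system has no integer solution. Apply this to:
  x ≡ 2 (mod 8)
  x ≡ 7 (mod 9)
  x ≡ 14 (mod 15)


Moduli 8, 9, 15 are not pairwise coprime, so CRT works modulo lcm(m_i) when all pairwise compatibility conditions hold.
Pairwise compatibility: gcd(m_i, m_j) must divide a_i - a_j for every pair.
Merge one congruence at a time:
  Start: x ≡ 2 (mod 8).
  Combine with x ≡ 7 (mod 9): gcd(8, 9) = 1; 7 - 2 = 5, which IS divisible by 1, so compatible.
    Write x = 2 + 8·t and substitute into x ≡ 7 (mod 9): 8·t ≡ 7 − 2 = 5 (mod 9).
    The inverse of 8 mod 9 is 8 (since 8·8 = 64 = 7·9 + 1), so t ≡ 8·5 = 40 ≡ 4 (mod 9).
    Then x = 2 + 8·4 = 34, valid modulo lcm(8, 9) = 72: x ≡ 34 (mod 72).
  Combine with x ≡ 14 (mod 15): gcd(72, 15) = 3, and 14 - 34 = -20 is NOT divisible by 3.
    ⇒ system is inconsistent (no integer solution).

No solution (the system is inconsistent).


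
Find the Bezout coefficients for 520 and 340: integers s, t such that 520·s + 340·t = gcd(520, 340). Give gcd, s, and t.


Euclidean algorithm on (520, 340) — divide until remainder is 0:
  520 = 1 · 340 + 180
  340 = 1 · 180 + 160
  180 = 1 · 160 + 20
  160 = 8 · 20 + 0
gcd(520, 340) = 20.
Track Bezout coefficients alongside the remainders: start with r₀ = 520 = a·1 + b·0 (s = 1, t = 0) and r₁ = 340 = a·0 + b·1 (s = 0, t = 1); each new remainder r_{k+1} = r_{k-1} − q_k·r_k inherits s_{k+1} = s_{k-1} − q_k·s_k, t_{k+1} = t_{k-1} − q_k·t_k, so r_k = a·s_k + b·t_k at every step:
  q = 1: r = 180, s = 1 − 1·0 = 1, t = 0 − 1·1 = -1  (check: 520·1 + 340·(-1) = 180)
  q = 1: r = 160, s = 0 − 1·1 = -1, t = 1 − 1·(-1) = 2  (check: 520·(-1) + 340·2 = 160)
  q = 1: r = 20, s = 1 − 1·(-1) = 2, t = -1 − 1·2 = -3  (check: 520·2 + 340·(-3) = 20)
The row with r = 20 (the gcd) gives the Bezout coefficients s = 2, t = -3.
Result: 520 · (2) + 340 · (-3) = 20.

gcd(520, 340) = 20; s = 2, t = -3 (check: 520·2 + 340·(-3) = 20).


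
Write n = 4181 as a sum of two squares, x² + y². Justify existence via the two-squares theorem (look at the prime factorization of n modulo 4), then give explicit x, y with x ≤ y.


Step 1: Factor n = 4181 = 37 · 113.
Step 2: Check the mod-4 condition on each prime factor: 37 ≡ 1 (mod 4), exponent 1; 113 ≡ 1 (mod 4), exponent 1.
All primes ≡ 3 (mod 4) appear to even exponent (or don't appear), so by the two-squares theorem n IS expressible as a sum of two squares.
Step 3: Build a representation. Here n = 37 · 113 is a product of primes ≡ 1 (mod 4). Each prime p ≡ 1 (mod 4) is itself a sum of two squares; find a² by testing p − a² for a perfect square:
  37: 37 − 1² = 36 = 6² ⇒ 37 = 1² + 6².
  113: 113 − 1² = 112, 113 − 2² = 109, 113 − 3² = 104, 113 − 4² = 97, 113 − 5² = 88, 113 − 6² = 77, 113 − 7² = 64 = 8² ⇒ 113 = 7² + 8².
  Combine using the Brahmagupta–Fibonacci identity (a² + b²)(c² + d²) = (ac − bd)² + (ad + bc)² = (ac + bd)² + (ad − bc)²:
  37 · 113 = 4181: from (1² + 6²)(7² + 8²), take (1·7 − 6·8, 1·8 + 6·7) = (7 − 48, 8 + 42) = (-41, 50); dropping signs (only squares matter) gives (41, 50); check 41² + 50² = 1681 + 2500 = 4181 ✓.
Step 4: Order so x ≤ y and verify: 41² + 50² = 1681 + 2500 = 4181 = n. ✓

n = 4181 = 41² + 50² (one valid representation with x ≤ y).


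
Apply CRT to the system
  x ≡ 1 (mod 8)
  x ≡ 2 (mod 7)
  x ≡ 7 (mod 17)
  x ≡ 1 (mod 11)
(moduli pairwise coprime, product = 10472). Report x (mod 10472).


Product of moduli M = 8 · 7 · 17 · 11 = 10472.
Merge one congruence at a time:
  Start: x ≡ 1 (mod 8).
  Combine with x ≡ 2 (mod 7); new modulus lcm = 56.
    Write x = 1 + 8·t and substitute into x ≡ 2 (mod 7): 8·t ≡ 2 − 1 = 1 (mod 7).
    Reduce coefficients mod 7: 1·t ≡ 1 (mod 7).
    So t ≡ 1 (mod 7).
    Then x = 1 + 8·1 = 9, valid modulo lcm(8, 7) = 56: x ≡ 9 (mod 56).
  Combine with x ≡ 7 (mod 17); new modulus lcm = 952.
    Write x = 9 + 56·t and substitute into x ≡ 7 (mod 17): 56·t ≡ 7 − 9 = -2 (mod 17).
    Reduce coefficients mod 17: 5·t ≡ 15 (mod 17).
    The inverse of 5 mod 17 is 7 (since 5·7 = 35 = 2·17 + 1), so t ≡ 7·15 = 105 ≡ 3 (mod 17).
    Then x = 9 + 56·3 = 177, valid modulo lcm(56, 17) = 952: x ≡ 177 (mod 952).
  Combine with x ≡ 1 (mod 11); new modulus lcm = 10472.
    Write x = 177 + 952·t and substitute into x ≡ 1 (mod 11): 952·t ≡ 1 − 177 = -176 (mod 11).
    Reduce coefficients mod 11: 6·t ≡ 0 (mod 11).
    The inverse of 6 mod 11 is 2 (since 6·2 = 12 = 1·11 + 1), so t ≡ 2·0 = 0 ≡ 0 (mod 11).
    Then x = 177 + 952·0 = 177, valid modulo lcm(952, 11) = 10472: x ≡ 177 (mod 10472).
Verify against each original: 177 mod 8 = 1, 177 mod 7 = 2, 177 mod 17 = 7, 177 mod 11 = 1.

x ≡ 177 (mod 10472).


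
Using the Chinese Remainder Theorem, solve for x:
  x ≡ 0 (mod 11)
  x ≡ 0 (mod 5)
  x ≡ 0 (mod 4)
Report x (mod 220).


Moduli 11, 5, 4 are pairwise coprime; by CRT there is a unique solution modulo M = 11 · 5 · 4 = 220.
Solve pairwise, accumulating the modulus:
  Start with x ≡ 0 (mod 11).
  Combine with x ≡ 0 (mod 5): since gcd(11, 5) = 1, we get a unique residue mod 55.
    Write x = 0 + 11·t and substitute into x ≡ 0 (mod 5): 11·t ≡ 0 − 0 = 0 (mod 5).
    Reduce coefficients mod 5: 1·t ≡ 0 (mod 5).
    So t ≡ 0 (mod 5).
    Then x = 0 + 11·0 = 0, valid modulo lcm(11, 5) = 55: x ≡ 0 (mod 55).
  Combine with x ≡ 0 (mod 4): since gcd(55, 4) = 1, we get a unique residue mod 220.
    Write x = 0 + 55·t and substitute into x ≡ 0 (mod 4): 55·t ≡ 0 − 0 = 0 (mod 4).
    Reduce coefficients mod 4: 3·t ≡ 0 (mod 4).
    The inverse of 3 mod 4 is 3 (since 3·3 = 9 = 2·4 + 1), so t ≡ 3·0 = 0 ≡ 0 (mod 4).
    Then x = 0 + 55·0 = 0, valid modulo lcm(55, 4) = 220: x ≡ 0 (mod 220).
Verify: 0 mod 11 = 0 ✓, 0 mod 5 = 0 ✓, 0 mod 4 = 0 ✓.

x ≡ 0 (mod 220).


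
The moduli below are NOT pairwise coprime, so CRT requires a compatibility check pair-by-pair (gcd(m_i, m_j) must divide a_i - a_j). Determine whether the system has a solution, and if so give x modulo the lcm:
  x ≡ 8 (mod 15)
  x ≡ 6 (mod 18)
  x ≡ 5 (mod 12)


Moduli 15, 18, 12 are not pairwise coprime, so CRT works modulo lcm(m_i) when all pairwise compatibility conditions hold.
Pairwise compatibility: gcd(m_i, m_j) must divide a_i - a_j for every pair.
Merge one congruence at a time:
  Start: x ≡ 8 (mod 15).
  Combine with x ≡ 6 (mod 18): gcd(15, 18) = 3, and 6 - 8 = -2 is NOT divisible by 3.
    ⇒ system is inconsistent (no integer solution).

No solution (the system is inconsistent).


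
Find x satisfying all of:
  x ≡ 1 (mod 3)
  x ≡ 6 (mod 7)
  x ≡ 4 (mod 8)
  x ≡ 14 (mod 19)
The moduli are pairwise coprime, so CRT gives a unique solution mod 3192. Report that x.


Product of moduli M = 3 · 7 · 8 · 19 = 3192.
Merge one congruence at a time:
  Start: x ≡ 1 (mod 3).
  Combine with x ≡ 6 (mod 7); new modulus lcm = 21.
    Write x = 1 + 3·t and substitute into x ≡ 6 (mod 7): 3·t ≡ 6 − 1 = 5 (mod 7).
    The inverse of 3 mod 7 is 5 (since 3·5 = 15 = 2·7 + 1), so t ≡ 5·5 = 25 ≡ 4 (mod 7).
    Then x = 1 + 3·4 = 13, valid modulo lcm(3, 7) = 21: x ≡ 13 (mod 21).
  Combine with x ≡ 4 (mod 8); new modulus lcm = 168.
    Write x = 13 + 21·t and substitute into x ≡ 4 (mod 8): 21·t ≡ 4 − 13 = -9 (mod 8).
    Reduce coefficients mod 8: 5·t ≡ 7 (mod 8).
    The inverse of 5 mod 8 is 5 (since 5·5 = 25 = 3·8 + 1), so t ≡ 5·7 = 35 ≡ 3 (mod 8).
    Then x = 13 + 21·3 = 76, valid modulo lcm(21, 8) = 168: x ≡ 76 (mod 168).
  Combine with x ≡ 14 (mod 19); new modulus lcm = 3192.
    Write x = 76 + 168·t and substitute into x ≡ 14 (mod 19): 168·t ≡ 14 − 76 = -62 (mod 19).
    Reduce coefficients mod 19: 16·t ≡ 14 (mod 19).
    The inverse of 16 mod 19 is 6 (since 16·6 = 96 = 5·19 + 1), so t ≡ 6·14 = 84 ≡ 8 (mod 19).
    Then x = 76 + 168·8 = 1420, valid modulo lcm(168, 19) = 3192: x ≡ 1420 (mod 3192).
Verify against each original: 1420 mod 3 = 1, 1420 mod 7 = 6, 1420 mod 8 = 4, 1420 mod 19 = 14.

x ≡ 1420 (mod 3192).


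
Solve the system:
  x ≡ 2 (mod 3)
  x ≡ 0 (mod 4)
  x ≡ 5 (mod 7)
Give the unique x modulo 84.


Moduli 3, 4, 7 are pairwise coprime; by CRT there is a unique solution modulo M = 3 · 4 · 7 = 84.
Solve pairwise, accumulating the modulus:
  Start with x ≡ 2 (mod 3).
  Combine with x ≡ 0 (mod 4): since gcd(3, 4) = 1, we get a unique residue mod 12.
    Write x = 2 + 3·t and substitute into x ≡ 0 (mod 4): 3·t ≡ 0 − 2 = -2 (mod 4).
    Reduce coefficients mod 4: 3·t ≡ 2 (mod 4).
    The inverse of 3 mod 4 is 3 (since 3·3 = 9 = 2·4 + 1), so t ≡ 3·2 = 6 ≡ 2 (mod 4).
    Then x = 2 + 3·2 = 8, valid modulo lcm(3, 4) = 12: x ≡ 8 (mod 12).
  Combine with x ≡ 5 (mod 7): since gcd(12, 7) = 1, we get a unique residue mod 84.
    Write x = 8 + 12·t and substitute into x ≡ 5 (mod 7): 12·t ≡ 5 − 8 = -3 (mod 7).
    Reduce coefficients mod 7: 5·t ≡ 4 (mod 7).
    The inverse of 5 mod 7 is 3 (since 5·3 = 15 = 2·7 + 1), so t ≡ 3·4 = 12 ≡ 5 (mod 7).
    Then x = 8 + 12·5 = 68, valid modulo lcm(12, 7) = 84: x ≡ 68 (mod 84).
Verify: 68 mod 3 = 2 ✓, 68 mod 4 = 0 ✓, 68 mod 7 = 5 ✓.

x ≡ 68 (mod 84).


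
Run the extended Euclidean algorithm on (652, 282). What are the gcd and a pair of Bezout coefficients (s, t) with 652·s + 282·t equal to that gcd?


Euclidean algorithm on (652, 282) — divide until remainder is 0:
  652 = 2 · 282 + 88
  282 = 3 · 88 + 18
  88 = 4 · 18 + 16
  18 = 1 · 16 + 2
  16 = 8 · 2 + 0
gcd(652, 282) = 2.
Track Bezout coefficients alongside the remainders: start with r₀ = 652 = a·1 + b·0 (s = 1, t = 0) and r₁ = 282 = a·0 + b·1 (s = 0, t = 1); each new remainder r_{k+1} = r_{k-1} − q_k·r_k inherits s_{k+1} = s_{k-1} − q_k·s_k, t_{k+1} = t_{k-1} − q_k·t_k, so r_k = a·s_k + b·t_k at every step:
  q = 2: r = 88, s = 1 − 2·0 = 1, t = 0 − 2·1 = -2  (check: 652·1 + 282·(-2) = 88)
  q = 3: r = 18, s = 0 − 3·1 = -3, t = 1 − 3·(-2) = 7  (check: 652·(-3) + 282·7 = 18)
  q = 4: r = 16, s = 1 − 4·(-3) = 13, t = -2 − 4·7 = -30  (check: 652·13 + 282·(-30) = 16)
  q = 1: r = 2, s = -3 − 1·13 = -16, t = 7 − 1·(-30) = 37  (check: 652·(-16) + 282·37 = 2)
The row with r = 2 (the gcd) gives the Bezout coefficients s = -16, t = 37.
Result: 652 · (-16) + 282 · (37) = 2.

gcd(652, 282) = 2; s = -16, t = 37 (check: 652·(-16) + 282·37 = 2).
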